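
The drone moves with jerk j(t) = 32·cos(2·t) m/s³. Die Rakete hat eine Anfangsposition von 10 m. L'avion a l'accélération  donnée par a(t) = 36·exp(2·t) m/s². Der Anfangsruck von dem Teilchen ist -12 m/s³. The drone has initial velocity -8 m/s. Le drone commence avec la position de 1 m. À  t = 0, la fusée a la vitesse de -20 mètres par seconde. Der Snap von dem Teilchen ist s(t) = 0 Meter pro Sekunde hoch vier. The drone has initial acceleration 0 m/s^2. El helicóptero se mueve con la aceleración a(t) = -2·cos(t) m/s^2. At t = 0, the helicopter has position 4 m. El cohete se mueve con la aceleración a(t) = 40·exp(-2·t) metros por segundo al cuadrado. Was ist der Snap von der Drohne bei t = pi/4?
Ausgehend von dem Ruck j(t) = 32·cos(2·t), nehmen wir 1 Ableitung. Die Ableitung von dem Ruck ergibt den Snap: s(t) = -64·sin(2·t). Wir haben den Snap s(t) = -64·sin(2·t). Durch Einsetzen von t = pi/4: s(pi/4) = -64.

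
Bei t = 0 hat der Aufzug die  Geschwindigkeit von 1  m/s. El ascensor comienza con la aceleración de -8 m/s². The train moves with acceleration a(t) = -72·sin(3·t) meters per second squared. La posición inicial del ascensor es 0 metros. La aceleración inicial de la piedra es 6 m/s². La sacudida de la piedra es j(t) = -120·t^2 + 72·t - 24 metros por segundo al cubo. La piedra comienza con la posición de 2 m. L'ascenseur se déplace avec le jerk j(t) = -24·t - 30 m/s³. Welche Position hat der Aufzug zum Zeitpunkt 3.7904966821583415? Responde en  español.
Partiendo de la sacudida j(t) = -24·t - 30, tomamos 3 antiderivadas. Integrando la sacudida y usando la condición inicial a(0) = -8, obtenemos a(t) = -12·t^2 - 30·t - 8. La integral de la aceleración es la velocidad. Usando v(0) = 1, obtenemos v(t) = -4·t^3 - 15·t^2 - 8·t + 1. La antiderivada de la velocidad es la posición. Usando x(0) = 0, obtenemos x(t) = -t^4 - 5·t^3 - 4·t^2 + t. Tenemos la posición x(t) = -t^4 - 5·t^3 - 4·t^2 + t. Sustituyendo t = 3.7904966821583415: x(3.7904966821583415) = -532.423236074253.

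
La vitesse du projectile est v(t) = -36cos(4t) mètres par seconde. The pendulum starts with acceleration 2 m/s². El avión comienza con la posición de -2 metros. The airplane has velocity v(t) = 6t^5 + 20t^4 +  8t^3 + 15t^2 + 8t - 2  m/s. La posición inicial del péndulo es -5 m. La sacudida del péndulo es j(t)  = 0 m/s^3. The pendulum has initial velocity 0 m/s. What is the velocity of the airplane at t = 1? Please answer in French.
En utilisant v(t) = 6·t^5 + 20·t^4 + 8·t^3 + 15·t^2 + 8·t - 2 et en substituant t = 1, nous trouvons v = 55.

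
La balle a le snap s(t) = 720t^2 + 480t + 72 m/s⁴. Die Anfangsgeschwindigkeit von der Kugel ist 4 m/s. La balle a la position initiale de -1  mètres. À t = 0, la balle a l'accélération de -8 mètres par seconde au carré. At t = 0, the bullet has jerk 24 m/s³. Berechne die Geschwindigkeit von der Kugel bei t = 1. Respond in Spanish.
Debemos encontrar la integral de nuestra ecuación del snap s(t) = 720·t^2 + 480·t + 72 3 veces. Tomando ∫s(t)dt y aplicando j(0) = 24, encontramos j(t) = 240·t^3 + 240·t^2 + 72·t + 24. La antiderivada de la sacudida, con a(0) = -8, da la aceleración: a(t) = 60·t^4 + 80·t^3 + 36·t^2 + 24·t - 8. La integral de la aceleración es la velocidad. Usando v(0) = 4, obtenemos v(t) = 12·t^5 + 20·t^4 + 12·t^3 + 12·t^2 - 8·t + 4. Tenemos la velocidad v(t) = 12·t^5 + 20·t^4 + 12·t^3 + 12·t^2 - 8·t + 4. Sustituyendo t = 1: v(1) = 52.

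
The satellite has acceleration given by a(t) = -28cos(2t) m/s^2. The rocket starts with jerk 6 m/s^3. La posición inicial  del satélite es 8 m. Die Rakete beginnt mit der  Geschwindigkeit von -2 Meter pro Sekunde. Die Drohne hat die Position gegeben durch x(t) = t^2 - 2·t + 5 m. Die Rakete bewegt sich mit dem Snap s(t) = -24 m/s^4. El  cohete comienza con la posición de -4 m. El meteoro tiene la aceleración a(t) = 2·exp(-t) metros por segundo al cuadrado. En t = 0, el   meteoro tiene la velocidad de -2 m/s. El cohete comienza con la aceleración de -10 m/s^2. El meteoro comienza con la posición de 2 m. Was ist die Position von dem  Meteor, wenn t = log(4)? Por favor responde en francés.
Nous devons intégrer notre équation de l'accélération a(t) = 2·exp(-t) 2 fois. L'intégrale de l'accélération, avec v(0) = -2, donne la vitesse: v(t) = -2·exp(-t). En prenant ∫v(t)dt et en appliquant x(0) = 2, nous trouvons x(t) = 2·exp(-t). Nous avons la position x(t) = 2·exp(-t). En substituant t = log(4): x(log(4)) = 1/2.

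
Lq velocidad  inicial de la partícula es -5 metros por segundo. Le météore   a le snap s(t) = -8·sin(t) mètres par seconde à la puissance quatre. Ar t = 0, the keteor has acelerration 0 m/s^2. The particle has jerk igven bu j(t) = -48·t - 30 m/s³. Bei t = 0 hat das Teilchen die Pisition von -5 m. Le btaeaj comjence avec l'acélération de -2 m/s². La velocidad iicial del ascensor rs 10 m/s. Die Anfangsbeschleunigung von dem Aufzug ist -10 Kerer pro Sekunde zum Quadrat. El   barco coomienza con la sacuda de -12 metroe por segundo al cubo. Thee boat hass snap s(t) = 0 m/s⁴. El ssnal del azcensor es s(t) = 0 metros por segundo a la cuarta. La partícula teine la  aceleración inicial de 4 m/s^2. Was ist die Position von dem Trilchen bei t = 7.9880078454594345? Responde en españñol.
Para resolver esto, necesitamos tomar 3 integrales de nuestra ecuación de la sacudida j(t) = -48·t - 30. Integrando la sacudida y usando la condición inicial a(0) = 4, obtenemos a(t) = -24·t^2 - 30·t + 4. La antiderivada de la aceleración, con v(0) = -5, da la velocidad: v(t) = -8·t^3 - 15·t^2 + 4·t - 5. La antiderivada de la velocidad, con x(0) = -5, da la posición: x(t) = -2·t^4 - 5·t^3 + 2·t^2 - 5·t - 5. Usando x(t) = -2·t^4 - 5·t^3 + 2·t^2 - 5·t - 5 y sustituyendo t = 7.9880078454594345, encontramos x = -10608.8187530872.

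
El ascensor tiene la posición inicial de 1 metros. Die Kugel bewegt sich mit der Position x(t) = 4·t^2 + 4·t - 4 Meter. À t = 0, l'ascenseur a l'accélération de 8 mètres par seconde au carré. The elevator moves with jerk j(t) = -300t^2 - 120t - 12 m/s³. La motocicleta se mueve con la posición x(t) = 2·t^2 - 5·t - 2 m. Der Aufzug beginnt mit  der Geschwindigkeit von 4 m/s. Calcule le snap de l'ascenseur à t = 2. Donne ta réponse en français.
En partant du jerk j(t) = -300·t^2 - 120·t - 12, nous prenons 1 dérivée. La dérivée du jerk donne le snap: s(t) = -600·t - 120. De l'équation du snap s(t) = -600·t - 120, nous substituons t = 2 pour obtenir s = -1320.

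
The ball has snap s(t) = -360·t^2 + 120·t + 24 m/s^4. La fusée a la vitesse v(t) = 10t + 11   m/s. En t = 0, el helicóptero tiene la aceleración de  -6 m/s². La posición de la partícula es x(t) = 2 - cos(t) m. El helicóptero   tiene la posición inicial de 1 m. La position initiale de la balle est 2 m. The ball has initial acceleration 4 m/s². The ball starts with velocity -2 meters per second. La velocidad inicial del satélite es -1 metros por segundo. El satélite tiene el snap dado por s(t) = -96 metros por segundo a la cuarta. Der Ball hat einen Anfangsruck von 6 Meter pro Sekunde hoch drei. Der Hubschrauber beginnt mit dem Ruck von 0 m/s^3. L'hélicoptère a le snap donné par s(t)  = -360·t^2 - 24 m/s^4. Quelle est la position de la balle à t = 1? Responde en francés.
Nous devons trouver la primitive de notre équation du snap s(t) = -360·t^2 + 120·t + 24 4 fois. En intégrant le snap et en utilisant la condition initiale j(0) = 6, nous obtenons j(t) = -120·t^3 + 60·t^2 + 24·t + 6. En intégrant le jerk et en utilisant la condition initiale a(0) = 4, nous obtenons a(t) = -30·t^4 + 20·t^3 + 12·t^2 + 6·t + 4. En prenant ∫a(t)dt et en appliquant v(0) = -2, nous trouvons v(t) = -6·t^5 + 5·t^4 + 4·t^3 + 3·t^2 + 4·t - 2. En prenant ∫v(t)dt et en appliquant x(0) = 2, nous trouvons x(t) = -t^6 + t^5 + t^4 + t^3 + 2·t^2 - 2·t + 2. En utilisant x(t) = -t^6 + t^5 + t^4 + t^3 + 2·t^2 - 2·t + 2 et en substituant t = 1, nous trouvons x = 4.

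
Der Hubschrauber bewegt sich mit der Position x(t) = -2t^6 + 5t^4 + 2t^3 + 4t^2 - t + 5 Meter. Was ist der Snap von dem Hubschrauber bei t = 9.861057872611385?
Wir müssen unsere Gleichung für die Position x(t) = -2·t^6 + 5·t^4 + 2·t^3 + 4·t^2 - t + 5 4-mal ableiten. Die Ableitung von der Position ergibt die Geschwindigkeit: v(t) = -12·t^5 + 20·t^3 + 6·t^2 + 8·t - 1. Mit d/dt von v(t) finden wir a(t) = -60·t^4 + 60·t^2 + 12·t + 8. Mit d/dt von a(t) finden wir j(t) = -240·t^3 + 120·t + 12. Durch Ableiten von dem Ruck erhalten wir den Snap: s(t) = 120 - 720·t^2. Wir haben den Snap s(t) = 120 - 720·t^2. Durch Einsetzen von t = 9.861057872611385: s(9.861057872611385) = -69893.1329042335.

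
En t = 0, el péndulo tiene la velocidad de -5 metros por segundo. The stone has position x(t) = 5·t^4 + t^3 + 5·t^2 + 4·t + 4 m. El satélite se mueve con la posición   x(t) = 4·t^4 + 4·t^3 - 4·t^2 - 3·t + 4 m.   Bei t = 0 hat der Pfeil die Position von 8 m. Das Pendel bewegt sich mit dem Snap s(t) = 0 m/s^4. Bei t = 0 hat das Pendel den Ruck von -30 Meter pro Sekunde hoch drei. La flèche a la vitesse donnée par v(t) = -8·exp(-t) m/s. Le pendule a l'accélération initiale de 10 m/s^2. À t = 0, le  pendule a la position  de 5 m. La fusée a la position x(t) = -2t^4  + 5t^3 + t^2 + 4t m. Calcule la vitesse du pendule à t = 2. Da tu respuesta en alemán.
Wir müssen die Stammfunktion unserer Gleichung für den Snap s(t) = 0 3-mal finden. Das Integral von dem Snap ist der Ruck. Mit j(0) = -30 erhalten wir j(t) = -30. Durch Integration von dem Ruck und Verwendung der Anfangsbedingung a(0) = 10, erhalten wir a(t) = 10 - 30·t. Durch Integration von der Beschleunigung und Verwendung der Anfangsbedingung v(0) = -5, erhalten wir v(t) = -15·t^2 + 10·t - 5. Mit v(t) = -15·t^2 + 10·t - 5 und Einsetzen von t = 2, finden wir v = -45.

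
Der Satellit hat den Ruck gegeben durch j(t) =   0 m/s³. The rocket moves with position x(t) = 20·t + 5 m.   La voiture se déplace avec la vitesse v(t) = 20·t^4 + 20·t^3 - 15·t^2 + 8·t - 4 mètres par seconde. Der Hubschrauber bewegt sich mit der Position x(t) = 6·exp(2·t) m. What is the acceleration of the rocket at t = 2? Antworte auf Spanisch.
Partiendo de la posición x(t) = 20·t + 5, tomamos 2 derivadas. Tomando d/dt de x(t), encontramos v(t) = 20. Derivando la velocidad, obtenemos la aceleración: a(t) = 0. De la ecuación de la aceleración a(t) = 0, sustituimos t = 2 para obtener a = 0.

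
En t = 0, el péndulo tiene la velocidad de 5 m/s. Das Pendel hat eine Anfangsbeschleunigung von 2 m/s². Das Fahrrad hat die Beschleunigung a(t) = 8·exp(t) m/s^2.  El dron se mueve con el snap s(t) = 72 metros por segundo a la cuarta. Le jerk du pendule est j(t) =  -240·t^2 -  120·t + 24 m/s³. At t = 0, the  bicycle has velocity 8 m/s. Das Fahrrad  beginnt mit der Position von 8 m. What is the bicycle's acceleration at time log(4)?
Using a(t) = 8·exp(t) and substituting t = log(4), we find a = 32.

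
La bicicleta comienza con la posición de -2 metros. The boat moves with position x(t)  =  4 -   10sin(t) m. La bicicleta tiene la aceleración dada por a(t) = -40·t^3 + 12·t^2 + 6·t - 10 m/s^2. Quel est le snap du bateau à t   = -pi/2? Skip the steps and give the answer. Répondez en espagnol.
El snap en t = -pi/2 es s = 10.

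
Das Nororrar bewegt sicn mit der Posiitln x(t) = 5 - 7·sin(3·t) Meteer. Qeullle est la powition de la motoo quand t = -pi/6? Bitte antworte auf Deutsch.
Aus der Gleichung für die Position x(t) = 5 - 7·sin(3·t), setzen wir t = -pi/6 ein und erhalten x = 12.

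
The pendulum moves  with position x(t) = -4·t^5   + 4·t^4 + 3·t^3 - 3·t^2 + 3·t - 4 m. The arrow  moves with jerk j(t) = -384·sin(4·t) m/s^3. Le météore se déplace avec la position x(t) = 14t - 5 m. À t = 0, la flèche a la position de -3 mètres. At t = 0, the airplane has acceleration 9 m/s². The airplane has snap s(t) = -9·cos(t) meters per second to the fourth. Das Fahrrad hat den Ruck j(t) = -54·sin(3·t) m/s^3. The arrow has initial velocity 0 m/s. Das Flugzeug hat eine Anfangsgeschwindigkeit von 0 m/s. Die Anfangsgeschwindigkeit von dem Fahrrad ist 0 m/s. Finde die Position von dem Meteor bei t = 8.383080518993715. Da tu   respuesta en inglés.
We have position x(t) = 14·t - 5. Substituting t = 8.383080518993715: x(8.383080518993715) = 112.363127265912.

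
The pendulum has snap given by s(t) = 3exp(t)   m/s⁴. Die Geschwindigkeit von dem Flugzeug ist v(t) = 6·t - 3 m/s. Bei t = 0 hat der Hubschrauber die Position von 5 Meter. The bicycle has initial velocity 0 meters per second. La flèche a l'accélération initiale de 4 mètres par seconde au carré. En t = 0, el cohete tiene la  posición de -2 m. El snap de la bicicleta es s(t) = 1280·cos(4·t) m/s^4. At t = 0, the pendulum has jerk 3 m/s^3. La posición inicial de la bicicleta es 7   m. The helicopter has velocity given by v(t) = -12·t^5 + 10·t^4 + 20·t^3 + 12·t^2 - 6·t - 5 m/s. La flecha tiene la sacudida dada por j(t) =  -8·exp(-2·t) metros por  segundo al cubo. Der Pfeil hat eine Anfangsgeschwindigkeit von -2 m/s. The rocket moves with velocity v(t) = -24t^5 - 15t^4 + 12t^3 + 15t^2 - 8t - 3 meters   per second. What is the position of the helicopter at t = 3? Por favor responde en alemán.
Wir müssen unsere Gleichung für die Geschwindigkeit v(t) = -12·t^5 + 10·t^4 + 20·t^3 + 12·t^2 - 6·t - 5 1-mal integrieren. Durch Integration von der Geschwindigkeit und Verwendung der Anfangsbedingung x(0) = 5, erhalten wir x(t) = -2·t^6 + 2·t^5 + 5·t^4 + 4·t^3 - 3·t^2 - 5·t + 5. Wir haben die Position x(t) = -2·t^6 + 2·t^5 + 5·t^4 + 4·t^3 - 3·t^2 - 5·t + 5. Durch Einsetzen von t = 3: x(3) = -496.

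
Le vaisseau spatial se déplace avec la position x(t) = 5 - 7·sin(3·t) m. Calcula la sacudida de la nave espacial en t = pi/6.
Debemos derivar nuestra ecuación de la posición x(t) = 5 - 7·sin(3·t) 3 veces. La derivada de la posición da la velocidad: v(t) = -21·cos(3·t). Derivando la velocidad, obtenemos la aceleración: a(t) = 63·sin(3·t). Derivando la aceleración, obtenemos la sacudida: j(t) = 189·cos(3·t). De la ecuación de la sacudida j(t) = 189·cos(3·t), sustituimos t = pi/6 para obtener j = 0.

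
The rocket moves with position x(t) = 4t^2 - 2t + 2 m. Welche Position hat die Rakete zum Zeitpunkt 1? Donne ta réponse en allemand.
Mit x(t) = 4·t^2 - 2·t + 2 und Einsetzen von t = 1, finden wir x = 4.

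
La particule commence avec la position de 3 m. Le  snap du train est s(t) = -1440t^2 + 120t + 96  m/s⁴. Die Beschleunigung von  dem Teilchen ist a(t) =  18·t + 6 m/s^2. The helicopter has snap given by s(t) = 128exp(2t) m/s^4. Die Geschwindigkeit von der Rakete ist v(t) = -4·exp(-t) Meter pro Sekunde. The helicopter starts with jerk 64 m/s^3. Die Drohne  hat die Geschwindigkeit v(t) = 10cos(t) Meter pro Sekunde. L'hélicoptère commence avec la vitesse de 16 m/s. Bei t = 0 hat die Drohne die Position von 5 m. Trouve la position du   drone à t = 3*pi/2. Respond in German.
Ausgehend von der Geschwindigkeit v(t) = 10·cos(t), nehmen wir 1 Integral. Die Stammfunktion von der Geschwindigkeit, mit x(0) = 5, ergibt die Position: x(t) = 10·sin(t) + 5. Wir haben die Position x(t) = 10·sin(t) + 5. Durch Einsetzen von t = 3*pi/2: x(3*pi/2) = -5.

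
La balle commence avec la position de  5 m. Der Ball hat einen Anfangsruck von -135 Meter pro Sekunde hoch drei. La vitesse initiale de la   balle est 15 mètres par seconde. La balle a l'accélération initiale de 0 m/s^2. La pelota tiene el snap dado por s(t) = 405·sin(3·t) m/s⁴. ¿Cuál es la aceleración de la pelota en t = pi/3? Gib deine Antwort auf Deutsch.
Ausgehend von dem Snap s(t) = 405·sin(3·t), nehmen wir 2 Integrale. Durch Integration von dem Snap und Verwendung der Anfangsbedingung j(0) = -135, erhalten wir j(t) = -135·cos(3·t). Durch Integration von dem Ruck und Verwendung der Anfangsbedingung a(0) = 0, erhalten wir a(t) = -45·sin(3·t). Mit a(t) = -45·sin(3·t) und Einsetzen von t = pi/3, finden wir a = 0.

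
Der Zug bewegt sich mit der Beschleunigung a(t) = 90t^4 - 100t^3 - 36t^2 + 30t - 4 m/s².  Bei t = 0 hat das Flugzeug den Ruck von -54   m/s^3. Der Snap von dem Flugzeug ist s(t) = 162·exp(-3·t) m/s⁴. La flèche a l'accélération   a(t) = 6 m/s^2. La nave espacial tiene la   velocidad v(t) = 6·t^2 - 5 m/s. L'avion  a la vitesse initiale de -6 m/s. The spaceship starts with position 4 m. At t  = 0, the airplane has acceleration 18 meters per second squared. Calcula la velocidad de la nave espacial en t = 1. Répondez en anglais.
We have velocity v(t) = 6·t^2 - 5. Substituting t = 1: v(1) = 1.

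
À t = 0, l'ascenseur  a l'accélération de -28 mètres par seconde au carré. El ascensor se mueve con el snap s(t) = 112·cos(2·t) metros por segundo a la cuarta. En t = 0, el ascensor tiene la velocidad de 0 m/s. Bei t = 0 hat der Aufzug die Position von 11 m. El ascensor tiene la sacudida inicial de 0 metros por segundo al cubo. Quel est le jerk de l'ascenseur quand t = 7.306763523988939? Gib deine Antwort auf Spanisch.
Partiendo del snap s(t) = 112·cos(2·t), tomamos 1 antiderivada. Tomando ∫s(t)dt y aplicando j(0) = 0, encontramos j(t) = 56·sin(2·t). De la ecuación de la sacudida j(t) = 56·sin(2·t), sustituimos t = 7.306763523988939 para obtener j = 49.7655127270094.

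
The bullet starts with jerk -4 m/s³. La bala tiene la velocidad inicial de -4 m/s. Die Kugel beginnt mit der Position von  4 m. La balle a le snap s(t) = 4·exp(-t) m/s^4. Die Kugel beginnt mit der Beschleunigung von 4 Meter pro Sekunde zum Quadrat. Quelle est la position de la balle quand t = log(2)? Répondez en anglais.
To solve this, we need to take 4 integrals of our snap equation s(t) = 4·exp(-t). The integral of snap, with j(0) = -4, gives jerk: j(t) = -4·exp(-t). Integrating jerk and using the initial condition a(0) = 4, we get a(t) = 4·exp(-t). Finding the antiderivative of a(t) and using v(0) = -4: v(t) = -4·exp(-t). Integrating velocity and using the initial condition x(0) = 4, we get x(t) = 4·exp(-t). From the given position equation x(t) = 4·exp(-t), we substitute t = log(2) to get x = 2.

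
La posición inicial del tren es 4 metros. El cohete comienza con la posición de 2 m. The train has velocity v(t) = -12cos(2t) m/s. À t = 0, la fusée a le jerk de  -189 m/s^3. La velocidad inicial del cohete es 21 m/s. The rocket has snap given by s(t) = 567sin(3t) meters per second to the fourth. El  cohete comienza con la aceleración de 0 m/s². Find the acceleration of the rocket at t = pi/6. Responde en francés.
En partant du snap s(t) = 567·sin(3·t), nous prenons 2 primitives. L'intégrale du snap est le jerk. En utilisant j(0) = -189, nous obtenons j(t) = -189·cos(3·t). En intégrant le jerk et en utilisant la condition initiale a(0) = 0, nous obtenons a(t) = -63·sin(3·t). Nous avons l'accélération a(t) = -63·sin(3·t). En substituant t = pi/6: a(pi/6) = -63.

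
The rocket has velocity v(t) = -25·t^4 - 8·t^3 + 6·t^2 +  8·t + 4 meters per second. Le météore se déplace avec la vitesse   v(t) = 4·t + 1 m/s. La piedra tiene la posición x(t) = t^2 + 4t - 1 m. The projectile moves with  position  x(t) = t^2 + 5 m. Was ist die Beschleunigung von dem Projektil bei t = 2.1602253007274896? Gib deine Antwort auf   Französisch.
Pour résoudre ceci, nous devons prendre 2 dérivées de notre équation de la position x(t) = t^2 + 5. En prenant d/dt de x(t), nous trouvons v(t) = 2·t. La dérivée de la vitesse donne l'accélération: a(t) = 2. De l'équation de l'accélération a(t) = 2, nous substituons t = 2.1602253007274896 pour obtenir a = 2.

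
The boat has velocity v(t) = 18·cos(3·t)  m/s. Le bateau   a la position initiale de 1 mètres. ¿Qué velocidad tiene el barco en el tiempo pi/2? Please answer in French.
En utilisant v(t) = 18·cos(3·t) et en substituant t = pi/2, nous trouvons v = 0.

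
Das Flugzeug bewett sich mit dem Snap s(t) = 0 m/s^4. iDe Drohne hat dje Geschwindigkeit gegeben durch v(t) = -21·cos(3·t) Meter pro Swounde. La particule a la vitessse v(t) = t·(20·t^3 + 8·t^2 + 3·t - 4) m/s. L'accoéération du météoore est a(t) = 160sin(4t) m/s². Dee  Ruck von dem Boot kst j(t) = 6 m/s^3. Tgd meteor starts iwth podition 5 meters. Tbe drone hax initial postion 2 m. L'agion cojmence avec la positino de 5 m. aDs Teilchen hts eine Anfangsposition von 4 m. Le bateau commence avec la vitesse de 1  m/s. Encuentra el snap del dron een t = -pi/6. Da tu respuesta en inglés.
To solve this, we need to take 3 derivatives of our velocity equation v(t) = -21·cos(3·t). Taking d/dt of v(t), we find a(t) = 63·sin(3·t). The derivative of acceleration gives jerk: j(t) = 189·cos(3·t). The derivative of jerk gives snap: s(t) = -567·sin(3·t). Using s(t) = -567·sin(3·t) and substituting t = -pi/6, we find s = 567.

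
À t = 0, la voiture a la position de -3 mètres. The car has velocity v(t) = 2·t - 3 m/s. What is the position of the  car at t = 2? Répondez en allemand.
Um dies zu lösen, müssen wir 1 Stammfunktion unserer Gleichung für die Geschwindigkeit v(t) = 2·t - 3 finden. Das Integral von der Geschwindigkeit, mit x(0) = -3, ergibt die Position: x(t) = t^2 - 3·t - 3. Wir haben die Position x(t) = t^2 - 3·t - 3. Durch Einsetzen von t = 2: x(2) = -5.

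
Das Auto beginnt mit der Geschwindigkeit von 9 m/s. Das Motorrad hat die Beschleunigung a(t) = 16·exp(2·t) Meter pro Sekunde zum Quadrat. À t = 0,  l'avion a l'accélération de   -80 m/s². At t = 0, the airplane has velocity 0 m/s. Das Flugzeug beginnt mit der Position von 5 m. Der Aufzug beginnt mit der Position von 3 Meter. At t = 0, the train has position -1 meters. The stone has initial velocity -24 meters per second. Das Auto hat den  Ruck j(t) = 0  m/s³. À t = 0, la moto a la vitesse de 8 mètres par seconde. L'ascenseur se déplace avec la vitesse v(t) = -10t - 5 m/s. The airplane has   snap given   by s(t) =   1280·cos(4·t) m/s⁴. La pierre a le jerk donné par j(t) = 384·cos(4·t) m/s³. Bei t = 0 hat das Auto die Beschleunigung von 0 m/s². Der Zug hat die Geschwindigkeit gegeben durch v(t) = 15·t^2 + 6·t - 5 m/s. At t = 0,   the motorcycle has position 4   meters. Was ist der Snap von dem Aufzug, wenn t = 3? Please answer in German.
Wir müssen unsere Gleichung für die Geschwindigkeit v(t) = -10·t - 5 3-mal ableiten. Die Ableitung von der Geschwindigkeit ergibt die Beschleunigung: a(t) = -10. Durch Ableiten von der Beschleunigung erhalten wir den Ruck: j(t) = 0. Durch Ableiten von dem Ruck erhalten wir den Snap: s(t) = 0. Wir haben den Snap s(t) = 0. Durch Einsetzen von t = 3: s(3) = 0.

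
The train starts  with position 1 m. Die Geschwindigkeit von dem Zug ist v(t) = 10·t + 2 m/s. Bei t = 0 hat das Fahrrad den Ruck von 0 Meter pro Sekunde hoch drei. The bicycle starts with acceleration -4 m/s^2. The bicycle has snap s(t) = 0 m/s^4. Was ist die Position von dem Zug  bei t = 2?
Wir müssen unsere Gleichung für die Geschwindigkeit v(t) = 10·t + 2 1-mal integrieren. Durch Integration von der Geschwindigkeit und Verwendung der Anfangsbedingung x(0) = 1, erhalten wir x(t) = 5·t^2 + 2·t + 1. Wir haben die Position x(t) = 5·t^2 + 2·t + 1. Durch Einsetzen von t = 2: x(2) = 25.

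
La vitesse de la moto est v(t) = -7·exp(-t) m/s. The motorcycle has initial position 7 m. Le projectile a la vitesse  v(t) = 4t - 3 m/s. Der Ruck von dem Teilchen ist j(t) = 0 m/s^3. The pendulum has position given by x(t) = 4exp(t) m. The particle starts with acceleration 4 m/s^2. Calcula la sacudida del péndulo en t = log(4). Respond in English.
Starting from position x(t) = 4·exp(t), we take 3 derivatives. Differentiating position, we get velocity: v(t) = 4·exp(t). Differentiating velocity, we get acceleration: a(t) = 4·exp(t). The derivative of acceleration gives jerk: j(t) = 4·exp(t). From the given jerk equation j(t) = 4·exp(t), we substitute t = log(4) to get j = 16.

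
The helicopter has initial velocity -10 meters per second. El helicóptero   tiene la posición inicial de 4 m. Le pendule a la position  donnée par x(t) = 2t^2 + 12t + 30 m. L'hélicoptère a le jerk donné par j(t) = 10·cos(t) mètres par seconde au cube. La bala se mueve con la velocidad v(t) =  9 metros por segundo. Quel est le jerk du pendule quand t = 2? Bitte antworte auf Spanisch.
Partiendo de la posición x(t) = 2·t^2 + 12·t + 30, tomamos 3 derivadas. La derivada de la posición da la velocidad: v(t) = 4·t + 12. Tomando d/dt de v(t), encontramos a(t) = 4. La derivada de la aceleración da la sacudida: j(t) = 0. Tenemos la sacudida j(t) = 0. Sustituyendo t = 2: j(2) = 0.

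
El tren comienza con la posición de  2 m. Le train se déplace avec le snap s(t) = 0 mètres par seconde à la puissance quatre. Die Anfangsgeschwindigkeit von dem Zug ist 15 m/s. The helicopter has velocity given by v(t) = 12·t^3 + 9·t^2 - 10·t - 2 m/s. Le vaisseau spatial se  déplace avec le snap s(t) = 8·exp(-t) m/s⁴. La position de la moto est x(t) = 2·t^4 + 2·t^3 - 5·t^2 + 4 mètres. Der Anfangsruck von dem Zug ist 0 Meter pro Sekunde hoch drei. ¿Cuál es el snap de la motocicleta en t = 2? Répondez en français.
Nous devons dériver notre équation de la position x(t) = 2·t^4 + 2·t^3 - 5·t^2 + 4 4 fois. En dérivant la position, nous obtenons la vitesse: v(t) = 8·t^3 + 6·t^2 - 10·t. La dérivée de la vitesse donne l'accélération: a(t) = 24·t^2 + 12·t - 10. La dérivée de l'accélération donne le jerk: j(t) = 48·t + 12. En prenant d/dt de j(t), nous trouvons s(t) = 48. Nous avons le snap s(t) = 48. En substituant t = 2: s(2) = 48.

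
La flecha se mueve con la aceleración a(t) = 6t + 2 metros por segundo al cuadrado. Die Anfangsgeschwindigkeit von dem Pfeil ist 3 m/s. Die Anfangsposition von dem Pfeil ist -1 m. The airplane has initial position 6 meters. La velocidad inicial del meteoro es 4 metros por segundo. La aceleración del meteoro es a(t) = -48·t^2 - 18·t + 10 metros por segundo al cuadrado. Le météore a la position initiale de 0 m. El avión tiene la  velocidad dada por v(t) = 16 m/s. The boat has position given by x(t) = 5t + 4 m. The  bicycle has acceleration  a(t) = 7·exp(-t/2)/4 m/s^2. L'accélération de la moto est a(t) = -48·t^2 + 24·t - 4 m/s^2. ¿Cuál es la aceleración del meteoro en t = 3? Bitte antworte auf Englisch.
Using a(t) = -48·t^2 - 18·t + 10 and substituting t = 3, we find a = -476.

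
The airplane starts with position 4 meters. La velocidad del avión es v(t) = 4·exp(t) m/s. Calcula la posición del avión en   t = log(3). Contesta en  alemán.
Wir müssen das Integral unserer Gleichung für die Geschwindigkeit v(t) = 4·exp(t) 1-mal finden. Durch Integration von der Geschwindigkeit und Verwendung der Anfangsbedingung x(0) = 4, erhalten wir x(t) = 4·exp(t). Aus der Gleichung für die Position x(t) = 4·exp(t), setzen wir t = log(3) ein und erhalten x = 12.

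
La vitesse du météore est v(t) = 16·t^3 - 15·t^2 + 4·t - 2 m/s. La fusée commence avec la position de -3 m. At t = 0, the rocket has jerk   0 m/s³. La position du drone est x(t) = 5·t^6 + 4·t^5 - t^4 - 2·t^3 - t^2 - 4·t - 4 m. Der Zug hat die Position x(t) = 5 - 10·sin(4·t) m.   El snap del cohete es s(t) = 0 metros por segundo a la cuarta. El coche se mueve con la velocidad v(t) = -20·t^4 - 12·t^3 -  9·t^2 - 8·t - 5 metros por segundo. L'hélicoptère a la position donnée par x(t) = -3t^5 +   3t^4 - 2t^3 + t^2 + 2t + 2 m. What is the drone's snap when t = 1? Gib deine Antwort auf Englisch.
To solve this, we need to take 4 derivatives of our position equation x(t) = 5·t^6 + 4·t^5 - t^4 - 2·t^3 - t^2 - 4·t - 4. The derivative of position gives velocity: v(t) = 30·t^5 + 20·t^4 - 4·t^3 - 6·t^2 - 2·t - 4. The derivative of velocity gives acceleration: a(t) = 150·t^4 + 80·t^3 - 12·t^2 - 12·t - 2. Differentiating acceleration, we get jerk: j(t) = 600·t^3 + 240·t^2 - 24·t - 12. Taking d/dt of j(t), we find s(t) = 1800·t^2 + 480·t - 24. From the given snap equation s(t) = 1800·t^2 + 480·t - 24, we substitute t = 1 to get s = 2256.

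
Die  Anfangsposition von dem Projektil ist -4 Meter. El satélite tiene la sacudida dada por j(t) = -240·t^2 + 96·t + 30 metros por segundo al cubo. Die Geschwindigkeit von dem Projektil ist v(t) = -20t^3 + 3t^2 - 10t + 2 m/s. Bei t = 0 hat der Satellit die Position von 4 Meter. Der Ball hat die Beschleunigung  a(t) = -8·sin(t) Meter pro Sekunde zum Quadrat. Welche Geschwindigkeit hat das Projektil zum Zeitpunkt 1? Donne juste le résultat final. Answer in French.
La vitesse à t = 1 est v = -25.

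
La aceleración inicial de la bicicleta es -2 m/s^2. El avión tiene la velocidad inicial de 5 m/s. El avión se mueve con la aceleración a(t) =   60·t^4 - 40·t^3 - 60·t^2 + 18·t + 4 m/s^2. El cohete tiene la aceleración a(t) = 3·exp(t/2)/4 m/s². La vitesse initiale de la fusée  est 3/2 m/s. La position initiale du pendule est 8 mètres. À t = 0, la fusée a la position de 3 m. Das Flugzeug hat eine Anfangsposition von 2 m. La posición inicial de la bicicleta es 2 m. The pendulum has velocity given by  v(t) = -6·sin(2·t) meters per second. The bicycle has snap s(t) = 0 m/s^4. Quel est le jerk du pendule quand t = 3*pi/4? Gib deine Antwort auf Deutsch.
Ausgehend von der Geschwindigkeit v(t) = -6·sin(2·t), nehmen wir 2 Ableitungen. Die Ableitung von der Geschwindigkeit ergibt die Beschleunigung: a(t) = -12·cos(2·t). Mit d/dt von a(t) finden wir j(t) = 24·sin(2·t). Mit j(t) = 24·sin(2·t) und Einsetzen von t = 3*pi/4, finden wir j = -24.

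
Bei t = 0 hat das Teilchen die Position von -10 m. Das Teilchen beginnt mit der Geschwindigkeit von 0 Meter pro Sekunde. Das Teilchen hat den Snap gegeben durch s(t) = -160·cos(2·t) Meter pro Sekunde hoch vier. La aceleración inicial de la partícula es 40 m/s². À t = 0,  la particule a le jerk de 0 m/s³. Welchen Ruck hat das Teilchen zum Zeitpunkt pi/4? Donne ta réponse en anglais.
Starting from snap s(t) = -160·cos(2·t), we take 1 integral. The antiderivative of snap is jerk. Using j(0) = 0, we get j(t) = -80·sin(2·t). Using j(t) = -80·sin(2·t) and substituting t = pi/4, we find j = -80.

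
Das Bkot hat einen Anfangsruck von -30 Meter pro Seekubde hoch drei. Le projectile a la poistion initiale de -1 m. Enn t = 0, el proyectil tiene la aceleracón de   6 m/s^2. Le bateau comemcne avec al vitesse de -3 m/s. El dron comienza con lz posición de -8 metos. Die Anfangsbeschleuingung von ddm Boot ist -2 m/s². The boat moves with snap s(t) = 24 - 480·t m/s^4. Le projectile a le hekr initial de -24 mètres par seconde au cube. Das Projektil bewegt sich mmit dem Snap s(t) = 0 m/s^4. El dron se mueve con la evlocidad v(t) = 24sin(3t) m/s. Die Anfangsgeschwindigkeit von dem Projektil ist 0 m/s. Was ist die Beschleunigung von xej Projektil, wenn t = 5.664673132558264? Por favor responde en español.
Debemos encontrar la integral de nuestra ecuación del snap s(t) = 0 2 veces. La antiderivada del snap es la sacudida. Usando j(0) = -24, obtenemos j(t) = -24. La integral de la sacudida es la aceleración. Usando a(0) = 6, obtenemos a(t) = 6 - 24·t. Tenemos la aceleración a(t) = 6 - 24·t. Sustituyendo t = 5.664673132558264: a(5.664673132558264) = -129.952155181398.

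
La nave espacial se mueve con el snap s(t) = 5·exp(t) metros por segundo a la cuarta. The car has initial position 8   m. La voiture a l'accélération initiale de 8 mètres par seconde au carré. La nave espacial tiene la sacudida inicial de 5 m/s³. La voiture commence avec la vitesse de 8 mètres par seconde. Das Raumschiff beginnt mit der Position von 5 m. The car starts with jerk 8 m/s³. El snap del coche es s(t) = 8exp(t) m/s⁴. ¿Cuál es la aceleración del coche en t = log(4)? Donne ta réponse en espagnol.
Para resolver esto, necesitamos tomar 2 antiderivadas de nuestra ecuación del snap s(t) = 8·exp(t). La integral del snap, con j(0) = 8, da la sacudida: j(t) = 8·exp(t). Tomando ∫j(t)dt y aplicando a(0) = 8, encontramos a(t) = 8·exp(t). Usando a(t) = 8·exp(t) y sustituyendo t = log(4), encontramos a = 32.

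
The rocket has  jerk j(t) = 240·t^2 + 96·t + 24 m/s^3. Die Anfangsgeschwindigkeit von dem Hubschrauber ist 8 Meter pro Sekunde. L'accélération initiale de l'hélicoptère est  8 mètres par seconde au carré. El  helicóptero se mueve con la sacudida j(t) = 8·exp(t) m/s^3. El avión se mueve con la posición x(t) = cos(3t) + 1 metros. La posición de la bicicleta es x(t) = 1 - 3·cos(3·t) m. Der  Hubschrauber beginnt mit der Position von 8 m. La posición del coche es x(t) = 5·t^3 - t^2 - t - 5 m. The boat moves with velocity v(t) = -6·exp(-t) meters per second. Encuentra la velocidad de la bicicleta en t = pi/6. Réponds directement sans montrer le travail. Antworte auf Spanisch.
v(pi/6) = 9.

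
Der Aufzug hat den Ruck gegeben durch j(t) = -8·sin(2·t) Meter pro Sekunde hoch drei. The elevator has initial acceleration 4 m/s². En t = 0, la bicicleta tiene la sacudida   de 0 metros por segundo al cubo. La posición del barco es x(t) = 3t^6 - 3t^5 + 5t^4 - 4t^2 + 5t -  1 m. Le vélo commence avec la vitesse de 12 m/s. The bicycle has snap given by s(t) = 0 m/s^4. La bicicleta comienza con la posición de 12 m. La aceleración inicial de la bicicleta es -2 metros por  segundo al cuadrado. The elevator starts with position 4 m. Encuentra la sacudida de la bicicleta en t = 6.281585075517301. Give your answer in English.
We need to integrate our snap equation s(t) = 0 1 time. The integral of snap is jerk. Using j(0) = 0, we get j(t) = 0. Using j(t) = 0 and substituting t = 6.281585075517301, we find j = 0.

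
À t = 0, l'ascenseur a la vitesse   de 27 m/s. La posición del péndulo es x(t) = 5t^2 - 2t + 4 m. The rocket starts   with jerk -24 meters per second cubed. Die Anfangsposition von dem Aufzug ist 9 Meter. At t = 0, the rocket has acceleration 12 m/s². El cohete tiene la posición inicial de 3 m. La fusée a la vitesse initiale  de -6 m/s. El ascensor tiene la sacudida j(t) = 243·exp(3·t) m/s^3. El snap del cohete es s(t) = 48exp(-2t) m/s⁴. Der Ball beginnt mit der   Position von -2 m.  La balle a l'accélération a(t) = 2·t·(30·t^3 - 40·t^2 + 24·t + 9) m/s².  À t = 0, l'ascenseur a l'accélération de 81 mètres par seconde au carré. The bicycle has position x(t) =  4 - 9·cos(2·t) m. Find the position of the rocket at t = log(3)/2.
We must find the integral of our snap equation s(t) = 48·exp(-2·t) 4 times. The antiderivative of snap is jerk. Using j(0) = -24, we get j(t) = -24·exp(-2·t). The antiderivative of jerk, with a(0) = 12, gives acceleration: a(t) = 12·exp(-2·t). Integrating acceleration and using the initial condition v(0) = -6, we get v(t) = -6·exp(-2·t). Integrating velocity and using the initial condition x(0) = 3, we get x(t) = 3·exp(-2·t). We have position x(t) = 3·exp(-2·t). Substituting t = log(3)/2: x(log(3)/2) = 1.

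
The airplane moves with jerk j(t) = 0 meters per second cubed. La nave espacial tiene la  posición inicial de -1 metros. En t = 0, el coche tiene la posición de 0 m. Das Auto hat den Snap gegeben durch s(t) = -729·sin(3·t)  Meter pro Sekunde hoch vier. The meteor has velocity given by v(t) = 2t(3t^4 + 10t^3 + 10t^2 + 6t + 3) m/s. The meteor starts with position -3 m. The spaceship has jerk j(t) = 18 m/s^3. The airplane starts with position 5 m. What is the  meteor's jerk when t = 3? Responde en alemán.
Wir müssen unsere Gleichung für die Geschwindigkeit v(t) = 2·t·(3·t^4 + 10·t^3 + 10·t^2 + 6·t + 3) 2-mal ableiten. Durch Ableiten von der Geschwindigkeit erhalten wir die Beschleunigung: a(t) = 6·t^4 + 20·t^3 + 20·t^2 + 2·t·(12·t^3 + 30·t^2 + 20·t + 6) + 12·t + 6. Durch Ableiten von der Beschleunigung erhalten wir den Ruck: j(t) = 48·t^3 + 120·t^2 + 2·t·(36·t^2 + 60·t + 20) + 80·t + 24. Mit j(t) = 48·t^3 + 120·t^2 + 2·t·(36·t^2 + 60·t + 20) + 80·t + 24 und Einsetzen von t = 3, finden wir j = 5784.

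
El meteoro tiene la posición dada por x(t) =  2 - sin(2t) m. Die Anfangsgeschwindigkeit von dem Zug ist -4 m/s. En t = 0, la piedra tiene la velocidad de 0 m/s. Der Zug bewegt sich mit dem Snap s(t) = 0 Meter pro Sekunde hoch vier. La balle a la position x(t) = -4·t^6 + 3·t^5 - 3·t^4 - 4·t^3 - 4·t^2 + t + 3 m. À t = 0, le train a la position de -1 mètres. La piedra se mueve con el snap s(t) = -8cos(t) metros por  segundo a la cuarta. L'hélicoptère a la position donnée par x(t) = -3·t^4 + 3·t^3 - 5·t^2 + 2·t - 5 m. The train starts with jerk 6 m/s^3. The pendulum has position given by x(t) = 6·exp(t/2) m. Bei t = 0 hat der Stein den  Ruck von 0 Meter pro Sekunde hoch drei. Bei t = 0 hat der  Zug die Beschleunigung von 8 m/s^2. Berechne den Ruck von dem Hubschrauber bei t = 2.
Um dies zu lösen, müssen wir 3 Ableitungen unserer Gleichung für die Position x(t) = -3·t^4 + 3·t^3 - 5·t^2 + 2·t - 5 nehmen. Durch Ableiten von der Position erhalten wir die Geschwindigkeit: v(t) = -12·t^3 + 9·t^2 - 10·t + 2. Durch Ableiten von der Geschwindigkeit erhalten wir die Beschleunigung: a(t) = -36·t^2 + 18·t - 10. Die Ableitung von der Beschleunigung ergibt den Ruck: j(t) = 18 - 72·t. Aus der Gleichung für den Ruck j(t) = 18 - 72·t, setzen wir t = 2 ein und erhalten j = -126.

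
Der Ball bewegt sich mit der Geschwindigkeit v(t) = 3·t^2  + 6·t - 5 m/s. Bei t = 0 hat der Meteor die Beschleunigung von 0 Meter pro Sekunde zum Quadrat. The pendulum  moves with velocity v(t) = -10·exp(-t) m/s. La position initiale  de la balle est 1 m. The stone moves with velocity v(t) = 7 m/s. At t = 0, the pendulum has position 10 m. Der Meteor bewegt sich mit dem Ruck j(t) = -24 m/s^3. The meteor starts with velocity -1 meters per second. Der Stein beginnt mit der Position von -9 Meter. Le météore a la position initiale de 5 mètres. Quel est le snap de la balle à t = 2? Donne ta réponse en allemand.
Wir müssen unsere Gleichung für die Geschwindigkeit v(t) = 3·t^2 + 6·t - 5 3-mal ableiten. Durch Ableiten von der Geschwindigkeit erhalten wir die Beschleunigung: a(t) = 6·t + 6. Mit d/dt von a(t) finden wir j(t) = 6. Die Ableitung von dem Ruck ergibt den Snap: s(t) = 0. Wir haben den Snap s(t) = 0. Durch Einsetzen von t = 2: s(2) = 0.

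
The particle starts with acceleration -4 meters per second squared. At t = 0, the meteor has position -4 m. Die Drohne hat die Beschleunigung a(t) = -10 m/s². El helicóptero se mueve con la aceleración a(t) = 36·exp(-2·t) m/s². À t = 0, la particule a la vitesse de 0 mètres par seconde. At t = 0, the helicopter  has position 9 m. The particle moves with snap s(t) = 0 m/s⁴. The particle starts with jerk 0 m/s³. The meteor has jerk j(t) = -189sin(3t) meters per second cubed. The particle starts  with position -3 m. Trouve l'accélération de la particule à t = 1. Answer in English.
We must find the integral of our snap equation s(t) = 0 2 times. Finding the antiderivative of s(t) and using j(0) = 0: j(t) = 0. Finding the antiderivative of j(t) and using a(0) = -4: a(t) = -4. Using a(t) = -4 and substituting t = 1, we find a = -4.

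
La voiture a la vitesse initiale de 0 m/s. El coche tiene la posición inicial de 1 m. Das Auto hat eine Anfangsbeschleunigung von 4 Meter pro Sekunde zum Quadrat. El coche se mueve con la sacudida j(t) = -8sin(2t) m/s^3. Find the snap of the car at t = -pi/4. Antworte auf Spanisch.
Partiendo de la sacudida j(t) = -8·sin(2·t), tomamos 1 derivada. Tomando d/dt de j(t), encontramos s(t) = -16·cos(2·t). Usando s(t) = -16·cos(2·t) y sustituyendo t = -pi/4, encontramos s = 0.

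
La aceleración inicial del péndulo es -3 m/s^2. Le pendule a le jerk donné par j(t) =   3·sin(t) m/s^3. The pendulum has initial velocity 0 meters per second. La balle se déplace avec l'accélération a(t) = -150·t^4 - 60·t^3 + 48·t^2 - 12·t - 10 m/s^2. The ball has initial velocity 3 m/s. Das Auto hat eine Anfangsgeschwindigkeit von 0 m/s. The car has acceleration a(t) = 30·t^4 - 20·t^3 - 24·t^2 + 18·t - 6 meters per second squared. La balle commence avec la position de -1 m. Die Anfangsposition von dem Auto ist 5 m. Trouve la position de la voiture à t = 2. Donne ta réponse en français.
Nous devons intégrer notre équation de l'accélération a(t) = 30·t^4 - 20·t^3 - 24·t^2 + 18·t - 6 2 fois. La primitive de l'accélération, avec v(0) = 0, donne la vitesse: v(t) = t·(6·t^4 - 5·t^3 - 8·t^2 + 9·t - 6). En prenant ∫v(t)dt et en appliquant x(0) = 5, nous trouvons x(t) = t^6 - t^5 - 2·t^4 + 3·t^3 - 3·t^2 + 5. En utilisant x(t) = t^6 - t^5 - 2·t^4 + 3·t^3 - 3·t^2 + 5 et en substituant t = 2, nous trouvons x = 17.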